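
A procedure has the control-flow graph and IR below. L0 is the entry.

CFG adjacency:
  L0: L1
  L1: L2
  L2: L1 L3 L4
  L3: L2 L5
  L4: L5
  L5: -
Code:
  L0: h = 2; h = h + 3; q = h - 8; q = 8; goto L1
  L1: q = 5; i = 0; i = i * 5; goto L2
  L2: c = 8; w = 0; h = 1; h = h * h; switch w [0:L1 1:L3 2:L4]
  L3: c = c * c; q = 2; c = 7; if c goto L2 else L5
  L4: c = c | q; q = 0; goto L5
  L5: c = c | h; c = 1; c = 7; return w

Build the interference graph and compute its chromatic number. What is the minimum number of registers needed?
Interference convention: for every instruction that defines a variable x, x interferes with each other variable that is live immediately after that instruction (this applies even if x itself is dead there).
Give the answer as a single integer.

Answer: 4

Working:
Block summaries:
  L0: {h,q} / ∅
  L1: {i,q} / ∅
  L2: {c,h,w} / ∅
  L3: {c,q} / {c}
  L4: {c,q} / {c,q}
  L5: {c} / {c,h,w}

Backward fixpoint:
  L0: in=∅ out=∅
  L1: in=∅ out={q}
  L2: in={q} out={c,h,q,w}
  L3: in={c,h,w} out={c,h,q,w}
  L4: in={c,h,q,w} out={c,h,w}
  L5: in={c,h,w} out=∅

Interfere edges:
  c↔{h,q,w}
  h↔{c,q,w}
  i↔{q}
  q↔{c,h,i,w}
  w↔{c,h,q}

Colouring:
  clique {c,h,q,w} ⇒ need ≥ 4
  assign c→r1 h→r2 i→r1 q→r0 w→r3 — no edge inside a register ⇒ χ ≤ 4
  χ = 4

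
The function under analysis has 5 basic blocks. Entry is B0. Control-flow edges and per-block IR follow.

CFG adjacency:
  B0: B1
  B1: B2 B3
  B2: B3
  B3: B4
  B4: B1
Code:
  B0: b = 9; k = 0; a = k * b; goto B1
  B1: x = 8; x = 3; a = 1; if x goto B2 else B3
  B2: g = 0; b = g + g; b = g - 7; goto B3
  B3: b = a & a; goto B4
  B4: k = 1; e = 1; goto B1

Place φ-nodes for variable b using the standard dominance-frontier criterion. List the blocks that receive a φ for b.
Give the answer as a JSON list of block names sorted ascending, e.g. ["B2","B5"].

Answer: ["B1", "B3"]

Derivation:
idom tree: B1←B0 B2←B1 B3←B1 B4←B3
Dom at joins:
  B1: preds {B0,B4}: {B0} ∩ {B0,B1,B3,B4} = {B0}; idom=B0
  B3: preds {B1,B2}: {B0,B1} ∩ {B0,B1,B2} = {B0,B1}; idom=B1

Frontier:
  join B1 pred B0: · stop@B0
  join B1 pred B4: B4→B3→B1 stop@B0
  join B3 pred B1: · stop@B1
  join B3 pred B2: B2 stop@B1
  B0: DF=∅
  B1: DF={B1}
  B2: DF={B3}
  B3: DF={B1}
  B4: DF={B1}

φ for b: defs {B0,B2,B3}
  DF⁺ = {B1,B3}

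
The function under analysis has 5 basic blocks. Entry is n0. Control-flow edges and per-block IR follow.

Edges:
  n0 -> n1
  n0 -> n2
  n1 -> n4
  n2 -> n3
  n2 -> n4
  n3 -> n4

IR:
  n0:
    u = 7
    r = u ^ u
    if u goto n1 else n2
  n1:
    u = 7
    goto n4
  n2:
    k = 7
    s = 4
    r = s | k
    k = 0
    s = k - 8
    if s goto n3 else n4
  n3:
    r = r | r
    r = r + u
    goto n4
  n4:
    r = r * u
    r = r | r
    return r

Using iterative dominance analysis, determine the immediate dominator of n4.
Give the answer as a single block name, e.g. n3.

idom tree: n1←n0 n2←n0 n3←n2 n4←n0
Join-block Dom:
  n4: preds {n1,n2,n3}: {n0,n1} ∩ {n0,n2} ∩ {n0,n2,n3} = {n0}; idom=n0

idom(n4) = n0

Answer: n0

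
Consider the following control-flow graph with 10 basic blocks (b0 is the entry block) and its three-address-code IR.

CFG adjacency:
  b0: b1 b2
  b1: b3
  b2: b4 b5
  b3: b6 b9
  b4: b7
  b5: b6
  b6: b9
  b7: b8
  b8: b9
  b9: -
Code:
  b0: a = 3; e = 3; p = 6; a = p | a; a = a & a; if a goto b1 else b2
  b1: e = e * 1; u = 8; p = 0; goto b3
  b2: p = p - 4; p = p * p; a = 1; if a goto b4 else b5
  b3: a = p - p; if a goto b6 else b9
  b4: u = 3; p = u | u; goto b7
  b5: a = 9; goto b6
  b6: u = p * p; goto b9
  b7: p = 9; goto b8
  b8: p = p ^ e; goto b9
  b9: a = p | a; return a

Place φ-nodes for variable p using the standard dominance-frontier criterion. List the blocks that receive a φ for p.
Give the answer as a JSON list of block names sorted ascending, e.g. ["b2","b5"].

Answer: ["b6", "b9"]

Working:
idom tree: b1←b0 b2←b0 b3←b1 b4←b2 b5←b2 b6←b0 b7←b4 b8←b7 b9←b0
Dom∩ at merges:
  b6: preds {b3,b5}: {b0,b1,b3} ∩ {b0,b2,b5} = {b0}; idom=b0
  b9: preds {b3,b6,b8}: {b0,b1,b3} ∩ {b0,b6} ∩ {b0,b2,b4,b7,b8} = {b0}; idom=b0

DF derivation:
  join b6 pred b3: b3→b1 stop@b0
  join b6 pred b5: b5→b2 stop@b0
  join b9 pred b3: b3→b1 stop@b0
  join b9 pred b6: b6 stop@b0
  join b9 pred b8: b8→b7→b4→b2 stop@b0
  b0: DF=∅
  b1: DF={b6,b9}
  b2: DF={b6,b9}
  b3: DF={b6,b9}
  b4: DF={b9}
  b5: DF={b6}
  b6: DF={b9}
  b7: DF={b9}
  b8: DF={b9}
  b9: DF=∅

φ for p: defs {b0,b1,b2,b4,b7,b8}
  DF⁺ = {b6,b9}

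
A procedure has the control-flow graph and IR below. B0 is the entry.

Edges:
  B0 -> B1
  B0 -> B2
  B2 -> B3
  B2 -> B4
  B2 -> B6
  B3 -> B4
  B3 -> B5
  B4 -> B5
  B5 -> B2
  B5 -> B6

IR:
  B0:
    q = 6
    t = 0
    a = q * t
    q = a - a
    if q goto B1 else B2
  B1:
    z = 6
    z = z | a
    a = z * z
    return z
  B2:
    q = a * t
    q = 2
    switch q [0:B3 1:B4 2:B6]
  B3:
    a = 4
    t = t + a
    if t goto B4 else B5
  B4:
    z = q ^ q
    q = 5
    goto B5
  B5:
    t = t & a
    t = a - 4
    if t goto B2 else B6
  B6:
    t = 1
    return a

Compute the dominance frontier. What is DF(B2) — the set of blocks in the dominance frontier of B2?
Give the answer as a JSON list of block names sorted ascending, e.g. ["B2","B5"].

Answer: ["B2"]

Analysis:
idom tree: B1←B0 B2←B0 B3←B2 B4←B2 B5←B2 B6←B2
Dom∩ at merges:
  B2: preds {B0,B5}: {B0} ∩ {B0,B2,B5} = {B0}; idom=B0
  B4: preds {B2,B3}: {B0,B2} ∩ {B0,B2,B3} = {B0,B2}; idom=B2
  B5: preds {B3,B4}: {B0,B2,B3} ∩ {B0,B2,B4} = {B0,B2}; idom=B2
  B6: preds {B2,B5}: {B0,B2} ∩ {B0,B2,B5} = {B0,B2}; idom=B2

Frontier:
  join B2 pred B0: · stop@B0
  join B2 pred B5: B5→B2 stop@B0
  join B4 pred B2: · stop@B2
  join B4 pred B3: B3 stop@B2
  join B5 pred B3: B3 stop@B2
  join B5 pred B4: B4 stop@B2
  join B6 pred B2: · stop@B2
  join B6 pred B5: B5 stop@B2
  B0: DF=∅
  B1: DF=∅
  B2: DF={B2}
  B3: DF={B4,B5}
  B4: DF={B5}
  B5: DF={B2,B6}
  B6: DF=∅

DF(B2) = ["B2"]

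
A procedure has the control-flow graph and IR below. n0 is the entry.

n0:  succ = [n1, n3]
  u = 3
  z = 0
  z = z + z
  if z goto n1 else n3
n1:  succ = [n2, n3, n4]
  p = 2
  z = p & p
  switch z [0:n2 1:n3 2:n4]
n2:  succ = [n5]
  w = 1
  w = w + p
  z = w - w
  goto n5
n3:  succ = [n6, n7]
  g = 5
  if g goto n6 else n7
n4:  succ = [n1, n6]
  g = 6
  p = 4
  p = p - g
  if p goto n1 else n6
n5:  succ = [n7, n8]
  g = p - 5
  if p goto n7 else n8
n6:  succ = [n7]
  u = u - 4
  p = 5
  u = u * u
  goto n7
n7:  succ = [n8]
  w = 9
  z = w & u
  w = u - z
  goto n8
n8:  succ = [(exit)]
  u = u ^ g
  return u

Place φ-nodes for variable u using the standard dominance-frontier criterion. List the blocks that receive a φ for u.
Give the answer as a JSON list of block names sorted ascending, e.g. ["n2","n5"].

idom tree: n1←n0 n2←n1 n3←n0 n4←n1 n5←n2 n6←n0 n7←n0 n8←n0
Dom at joins:
  n1: preds {n0,n4}: {n0} ∩ {n0,n1,n4} = {n0}; idom=n0
  n3: preds {n0,n1}: {n0} ∩ {n0,n1} = {n0}; idom=n0
  n6: preds {n3,n4}: {n0,n3} ∩ {n0,n1,n4} = {n0}; idom=n0
  n7: preds {n3,n5,n6}: {n0,n3} ∩ {n0,n1,n2,n5} ∩ {n0,n6} = {n0}; idom=n0
  n8: preds {n5,n7}: {n0,n1,n2,n5} ∩ {n0,n7} = {n0}; idom=n0

DF walk-up:
  n1←n0: walk · to n0
  n1←n4: walk n4→n1 to n0
  n3←n0: walk · to n0
  n3←n1: walk n1 to n0
  n6←n3: walk n3 to n0
  n6←n4: walk n4→n1 to n0
  n7←n3: walk n3 to n0
  n7←n5: walk n5→n2→n1 to n0
  n7←n6: walk n6 to n0
  n8←n5: walk n5→n2→n1 to n0
  n8←n7: walk n7 to n0
  DF(n0)=∅
  DF(n1)={n1,n3,n6,n7,n8}
  DF(n2)={n7,n8}
  DF(n3)={n6,n7}
  DF(n4)={n1,n6}
  DF(n5)={n7,n8}
  DF(n6)={n7}
  DF(n7)={n8}
  DF(n8)=∅

φ for u: defs {n0,n6,n8}
  DF⁺ = {n7,n8}

Answer: ["n7", "n8"]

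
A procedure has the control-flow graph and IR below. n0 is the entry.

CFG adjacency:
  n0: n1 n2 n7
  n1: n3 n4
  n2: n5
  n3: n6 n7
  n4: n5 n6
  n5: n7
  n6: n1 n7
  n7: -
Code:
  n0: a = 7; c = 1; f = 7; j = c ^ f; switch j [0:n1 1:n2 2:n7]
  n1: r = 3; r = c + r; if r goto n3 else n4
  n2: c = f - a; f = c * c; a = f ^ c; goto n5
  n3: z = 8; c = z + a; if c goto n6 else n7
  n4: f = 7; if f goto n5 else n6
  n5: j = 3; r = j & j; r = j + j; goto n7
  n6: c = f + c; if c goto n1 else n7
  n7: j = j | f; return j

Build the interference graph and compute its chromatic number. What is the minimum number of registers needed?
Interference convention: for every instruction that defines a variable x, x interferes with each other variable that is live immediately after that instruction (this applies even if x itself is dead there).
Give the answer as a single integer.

Answer: 5

Analysis:
Per-block:
  n0: def={a,c,f,j} ue=∅
  n1: def={r} ue={c}
  n2: def={a,c,f} ue={a,f}
  n3: def={c,z} ue={a}
  n4: def={f} ue=∅
  n5: def={j,r} ue=∅
  n6: def={c} ue={c,f}
  n7: def={j} ue={f,j}

Backward fixpoint:
  n0 li=∅ lo={a,c,f,j}
  n1 li={a,c,f,j} lo={a,c,f,j}
  n2 li={a,f} lo={f}
  n3 li={a,f,j} lo={a,c,f,j}
  n4 li={a,c,j} lo={a,c,f,j}
  n5 li={f} lo={f,j}
  n6 li={a,c,f,j} lo={a,c,f,j}
  n7 li={f,j} lo=∅

Interference:
  a: {c,f,j,r,z}
  c: {a,f,j,r}
  f: {a,c,j,r,z}
  j: {a,c,f,r,z}
  r: {a,c,f,j}
  z: {a,f,j}

Chromatic number:
  {a,c,f,j,r} pairwise interfere (5-clique) ⇒ χ ≥ 5
  5-colouring: R0={a}  R1={f}  R2={j}  R3={c,z}  R4={r}
  χ = 5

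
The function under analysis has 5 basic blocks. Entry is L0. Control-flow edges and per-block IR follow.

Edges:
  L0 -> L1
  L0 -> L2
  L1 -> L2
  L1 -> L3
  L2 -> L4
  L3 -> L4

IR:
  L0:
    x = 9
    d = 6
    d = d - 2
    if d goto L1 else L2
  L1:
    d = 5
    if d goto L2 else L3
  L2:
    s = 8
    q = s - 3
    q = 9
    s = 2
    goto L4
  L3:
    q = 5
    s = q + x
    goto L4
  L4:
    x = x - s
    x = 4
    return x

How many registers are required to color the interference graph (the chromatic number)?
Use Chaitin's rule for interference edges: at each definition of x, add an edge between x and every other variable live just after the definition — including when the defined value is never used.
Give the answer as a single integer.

Answer: 2

Derivation:
Block summaries:
  L0 def {d,x} use ∅
  L1 def {d} use ∅
  L2 def {q,s} use ∅
  L3 def {q,s} use {x}
  L4 def {x} use {s,x}

Live sets:
  L0: in=∅ out={x}
  L1: in={x} out={x}
  L2: in={x} out={s,x}
  L3: in={x} out={s,x}
  L4: in={s,x} out=∅

Conflict graph:
  d↔{x}
  q↔{x}
  s↔{x}
  x↔{d,q,s}

Chromatic number:
  {d,x} pairwise interfere (2-clique) ⇒ χ ≥ 2
  assign d→c1 q→c1 s→c1 x→c0 — no edge inside a register ⇒ χ ≤ 2
  χ = 2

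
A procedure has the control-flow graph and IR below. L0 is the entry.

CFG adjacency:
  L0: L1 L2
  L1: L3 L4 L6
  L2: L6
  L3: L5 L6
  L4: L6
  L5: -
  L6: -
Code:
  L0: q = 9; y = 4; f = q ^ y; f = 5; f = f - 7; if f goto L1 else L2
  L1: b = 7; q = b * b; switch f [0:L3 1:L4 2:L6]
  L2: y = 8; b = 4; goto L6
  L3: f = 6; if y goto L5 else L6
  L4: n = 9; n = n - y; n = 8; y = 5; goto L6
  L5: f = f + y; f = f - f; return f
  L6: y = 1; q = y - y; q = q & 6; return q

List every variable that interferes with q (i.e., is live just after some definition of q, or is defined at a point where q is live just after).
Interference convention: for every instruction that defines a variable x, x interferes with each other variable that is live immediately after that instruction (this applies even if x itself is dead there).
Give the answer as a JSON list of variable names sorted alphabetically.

Answer: ["f", "y"]

Derivation:
Block summaries:
  L0 def {f,q,y} use ∅
  L1 def {b,q} use {f}
  L2 def {b,y} use ∅
  L3 def {f} use {y}
  L4 def {n,y} use {y}
  L5 def {f} use {f,y}
  L6 def {q,y} use ∅

Live sets:
  L0: in=∅ out={f,y}
  L1: in={f,y} out={y}
  L2: in=∅ out=∅
  L3: in={y} out={f,y}
  L4: in={y} out=∅
  L5: in={f,y} out=∅
  L6: in=∅ out=∅

Conflict graph:
  b — {f,y}
  f — {b,q,y}
  n — {y}
  q — {f,y}
  y — {b,f,n,q}

N(q) = ["f", "y"]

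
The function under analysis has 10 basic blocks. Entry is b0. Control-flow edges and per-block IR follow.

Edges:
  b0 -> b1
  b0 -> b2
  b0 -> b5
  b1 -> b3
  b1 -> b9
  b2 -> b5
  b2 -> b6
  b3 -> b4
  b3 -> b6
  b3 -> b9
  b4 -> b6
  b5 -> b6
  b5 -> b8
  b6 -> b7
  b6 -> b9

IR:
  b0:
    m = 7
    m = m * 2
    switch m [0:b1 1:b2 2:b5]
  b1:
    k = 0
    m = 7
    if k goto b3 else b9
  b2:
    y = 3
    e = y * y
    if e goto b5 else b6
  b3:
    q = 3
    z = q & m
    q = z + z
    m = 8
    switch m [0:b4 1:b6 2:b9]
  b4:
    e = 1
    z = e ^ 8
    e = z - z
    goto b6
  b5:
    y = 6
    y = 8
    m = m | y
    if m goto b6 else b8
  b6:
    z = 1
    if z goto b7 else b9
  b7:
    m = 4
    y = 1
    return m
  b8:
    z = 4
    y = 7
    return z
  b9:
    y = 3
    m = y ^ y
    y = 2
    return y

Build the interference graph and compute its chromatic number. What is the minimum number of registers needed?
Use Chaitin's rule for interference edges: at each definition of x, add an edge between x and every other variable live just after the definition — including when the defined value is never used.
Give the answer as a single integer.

Block summaries:
  b0: {m} / ∅
  b1: {k,m} / ∅
  b2: {e,y} / ∅
  b3: {m,q,z} / {m}
  b4: {e,z} / ∅
  b5: {m,y} / {m}
  b6: {z} / ∅
  b7: {m,y} / ∅
  b8: {y,z} / ∅
  b9: {m,y} / ∅

Backward fixpoint:
  b0: in=∅ out={m}
  b1: in=∅ out={m}
  b2: in={m} out={m}
  b3: in={m} out=∅
  b4: in=∅ out=∅
  b5: in={m} out=∅
  b6: in=∅ out=∅
  b7: in=∅ out=∅
  b8: in=∅ out=∅
  b9: in=∅ out=∅

Interference:
  e: {m}
  k: {m}
  m: {e,k,q,y}
  q: {m}
  y: {m,z}
  z: {y}

Colouring:
  clique {e,m} ⇒ need ≥ 2
  assign e→c1 k→c1 m→c0 q→c1 y→c1 z→c0 — no edge inside a register ⇒ χ ≤ 2
  χ = 2

Answer: 2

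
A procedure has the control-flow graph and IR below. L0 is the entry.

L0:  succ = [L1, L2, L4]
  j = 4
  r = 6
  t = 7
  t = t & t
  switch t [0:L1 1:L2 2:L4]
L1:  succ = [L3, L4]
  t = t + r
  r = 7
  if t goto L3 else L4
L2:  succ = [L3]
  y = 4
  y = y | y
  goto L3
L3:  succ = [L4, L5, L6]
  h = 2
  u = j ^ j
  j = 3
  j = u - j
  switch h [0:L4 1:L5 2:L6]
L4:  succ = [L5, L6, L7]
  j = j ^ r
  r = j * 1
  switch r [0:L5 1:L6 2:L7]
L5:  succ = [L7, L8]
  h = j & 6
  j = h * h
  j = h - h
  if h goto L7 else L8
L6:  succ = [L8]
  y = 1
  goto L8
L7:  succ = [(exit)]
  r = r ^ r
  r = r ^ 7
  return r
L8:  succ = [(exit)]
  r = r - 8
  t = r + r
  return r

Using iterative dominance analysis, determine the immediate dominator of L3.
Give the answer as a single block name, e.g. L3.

idom tree: L1←L0 L2←L0 L3←L0 L4←L0 L5←L0 L6←L0 L7←L0 L8←L0
Dom at joins:
  L3: preds {L1,L2}: {L0,L1} ∩ {L0,L2} = {L0}; idom=L0
  L4: preds {L0,L1,L3}: {L0} ∩ {L0,L1} ∩ {L0,L3} = {L0}; idom=L0
  L5: preds {L3,L4}: {L0,L3} ∩ {L0,L4} = {L0}; idom=L0
  L6: preds {L3,L4}: {L0,L3} ∩ {L0,L4} = {L0}; idom=L0
  L7: preds {L4,L5}: {L0,L4} ∩ {L0,L5} = {L0}; idom=L0
  L8: preds {L5,L6}: {L0,L5} ∩ {L0,L6} = {L0}; idom=L0

idom(L3) = L0

Answer: L0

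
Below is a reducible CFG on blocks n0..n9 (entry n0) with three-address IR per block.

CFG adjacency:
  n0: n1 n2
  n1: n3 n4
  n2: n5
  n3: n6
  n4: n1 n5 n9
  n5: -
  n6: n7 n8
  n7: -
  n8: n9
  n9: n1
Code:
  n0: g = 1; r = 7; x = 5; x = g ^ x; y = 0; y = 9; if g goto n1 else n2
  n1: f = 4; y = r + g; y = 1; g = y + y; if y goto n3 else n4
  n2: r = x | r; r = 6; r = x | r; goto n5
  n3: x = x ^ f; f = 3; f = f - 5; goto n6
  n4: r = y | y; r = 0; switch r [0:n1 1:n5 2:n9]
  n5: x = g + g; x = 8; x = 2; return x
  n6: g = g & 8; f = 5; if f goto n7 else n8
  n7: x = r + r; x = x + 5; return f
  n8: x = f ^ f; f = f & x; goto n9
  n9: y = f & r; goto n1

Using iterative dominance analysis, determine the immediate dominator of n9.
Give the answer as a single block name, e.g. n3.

Answer: n1

Analysis:
idom tree: n1←n0 n2←n0 n3←n1 n4←n1 n5←n0 n6←n3 n7←n6 n8←n6 n9←n1
Dom at joins:
  n1: preds {n0,n4,n9}: {n0} ∩ {n0,n1,n4} ∩ {n0,n1,n9} = {n0}; idom=n0
  n5: preds {n2,n4}: {n0,n2} ∩ {n0,n1,n4} = {n0}; idom=n0
  n9: preds {n4,n8}: {n0,n1,n4} ∩ {n0,n1,n3,n6,n8} = {n0,n1}; idom=n1

idom(n9) = n1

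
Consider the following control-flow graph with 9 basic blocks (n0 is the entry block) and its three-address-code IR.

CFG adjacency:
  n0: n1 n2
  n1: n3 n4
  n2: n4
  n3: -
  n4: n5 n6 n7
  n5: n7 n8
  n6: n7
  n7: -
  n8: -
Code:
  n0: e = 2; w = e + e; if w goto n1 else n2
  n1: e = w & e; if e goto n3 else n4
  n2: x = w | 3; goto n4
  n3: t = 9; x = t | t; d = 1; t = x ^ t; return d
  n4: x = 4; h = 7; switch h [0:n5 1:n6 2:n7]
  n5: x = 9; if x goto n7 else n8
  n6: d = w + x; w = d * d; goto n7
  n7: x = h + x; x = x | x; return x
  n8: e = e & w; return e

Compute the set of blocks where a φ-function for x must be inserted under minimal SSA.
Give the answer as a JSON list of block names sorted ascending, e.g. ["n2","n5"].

Answer: ["n4", "n7"]

Derivation:
idom tree: n1←n0 n2←n0 n3←n1 n4←n0 n5←n4 n6←n4 n7←n4 n8←n5
Dom∩ at merges:
  n4: preds {n1,n2}: {n0,n1} ∩ {n0,n2} = {n0}; idom=n0
  n7: preds {n4,n5,n6}: {n0,n4} ∩ {n0,n4,n5} ∩ {n0,n4,n6} = {n0,n4}; idom=n4

DF derivation:
  n4←n1: walk n1 to n0
  n4←n2: walk n2 to n0
  n7←n4: walk · to n4
  n7←n5: walk n5 to n4
  n7←n6: walk n6 to n4
  DF(n0)=∅
  DF(n1)={n4}
  DF(n2)={n4}
  DF(n3)=∅
  DF(n4)=∅
  DF(n5)={n7}
  DF(n6)={n7}
  DF(n7)=∅
  DF(n8)=∅

φ for x: defs {n2,n3,n4,n5,n7}
  DF⁺ = {n4,n7}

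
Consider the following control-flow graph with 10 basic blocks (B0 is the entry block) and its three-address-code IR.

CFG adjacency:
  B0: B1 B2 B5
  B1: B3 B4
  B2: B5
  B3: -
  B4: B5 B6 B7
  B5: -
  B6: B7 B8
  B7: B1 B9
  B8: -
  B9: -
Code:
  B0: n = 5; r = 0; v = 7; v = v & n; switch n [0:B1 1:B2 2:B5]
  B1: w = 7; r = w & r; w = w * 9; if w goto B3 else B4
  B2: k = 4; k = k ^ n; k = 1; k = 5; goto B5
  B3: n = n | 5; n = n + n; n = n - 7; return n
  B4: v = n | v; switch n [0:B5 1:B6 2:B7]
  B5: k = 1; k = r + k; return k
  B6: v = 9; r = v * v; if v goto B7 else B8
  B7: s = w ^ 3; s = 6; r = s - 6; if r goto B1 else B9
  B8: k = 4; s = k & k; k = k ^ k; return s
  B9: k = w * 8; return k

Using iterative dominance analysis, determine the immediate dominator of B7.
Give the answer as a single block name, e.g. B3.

Answer: B4

Derivation:
idom tree: B1←B0 B2←B0 B3←B1 B4←B1 B5←B0 B6←B4 B7←B4 B8←B6 B9←B7
Dom at joins:
  B1: preds {B0,B7}: {B0} ∩ {B0,B1,B4,B7} = {B0}; idom=B0
  B5: preds {B0,B2,B4}: {B0} ∩ {B0,B2} ∩ {B0,B1,B4} = {B0}; idom=B0
  B7: preds {B4,B6}: {B0,B1,B4} ∩ {B0,B1,B4,B6} = {B0,B1,B4}; idom=B4

idom(B7) = B4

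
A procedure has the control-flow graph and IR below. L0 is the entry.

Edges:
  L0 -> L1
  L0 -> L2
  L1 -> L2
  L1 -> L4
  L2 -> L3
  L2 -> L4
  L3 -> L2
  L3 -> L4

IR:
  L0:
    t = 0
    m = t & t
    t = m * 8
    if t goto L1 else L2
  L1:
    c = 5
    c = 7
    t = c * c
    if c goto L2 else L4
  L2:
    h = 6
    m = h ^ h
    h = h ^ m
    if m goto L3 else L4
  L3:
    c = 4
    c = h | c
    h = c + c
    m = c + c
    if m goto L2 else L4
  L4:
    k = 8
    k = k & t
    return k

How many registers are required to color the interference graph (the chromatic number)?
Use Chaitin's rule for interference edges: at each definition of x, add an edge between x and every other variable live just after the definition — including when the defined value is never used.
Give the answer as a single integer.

Answer: 3

Analysis:
Block summaries:
  L0: def={m,t} ue=∅
  L1: def={c,t} ue=∅
  L2: def={h,m} ue=∅
  L3: def={c,h,m} ue={h}
  L4: def={k} ue={t}

Liveness:
  L0: in=∅ out={t}
  L1: in=∅ out={t}
  L2: in={t} out={h,t}
  L3: in={h,t} out={t}
  L4: in={t} out=∅

Conflict graph:
  c — {h,t}
  h — {c,m,t}
  k — {t}
  m — {h,t}
  t — {c,h,k,m}

Registers:
  {c,h,t} pairwise interfere (3-clique) ⇒ χ ≥ 3
  assign c→c2 h→c1 k→c1 m→c2 t→c0 — no edge inside a register ⇒ χ ≤ 3
  χ = 3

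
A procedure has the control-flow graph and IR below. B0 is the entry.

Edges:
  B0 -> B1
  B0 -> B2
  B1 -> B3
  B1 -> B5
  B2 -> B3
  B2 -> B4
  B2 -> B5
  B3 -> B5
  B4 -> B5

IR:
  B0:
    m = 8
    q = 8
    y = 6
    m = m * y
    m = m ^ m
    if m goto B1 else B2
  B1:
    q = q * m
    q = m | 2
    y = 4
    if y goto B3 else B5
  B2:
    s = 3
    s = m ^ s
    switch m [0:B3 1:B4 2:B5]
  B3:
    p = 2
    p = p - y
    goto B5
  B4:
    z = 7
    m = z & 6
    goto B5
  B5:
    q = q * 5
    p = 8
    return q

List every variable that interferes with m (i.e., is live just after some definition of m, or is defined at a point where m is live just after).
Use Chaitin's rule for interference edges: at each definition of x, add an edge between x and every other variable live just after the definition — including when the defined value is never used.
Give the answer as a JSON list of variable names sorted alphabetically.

Answer: ["q", "s", "y"]

Derivation:
Block summaries:
  B0 def {m,q,y} use ∅
  B1 def {q,y} use {m,q}
  B2 def {s} use {m}
  B3 def {p} use {y}
  B4 def {m,z} use ∅
  B5 def {p,q} use {q}

Liveness:
  live B0: ∅→{m,q,y}
  live B1: {m,q}→{q,y}
  live B2: {m,q,y}→{q,y}
  live B3: {q,y}→{q}
  live B4: {q}→{q}
  live B5: {q}→∅

Interference:
  m: {q,s,y}
  p: {q,y}
  q: {m,p,s,y,z}
  s: {m,q,y}
  y: {m,p,q,s}
  z: {q}

N(m) = ["q", "s", "y"]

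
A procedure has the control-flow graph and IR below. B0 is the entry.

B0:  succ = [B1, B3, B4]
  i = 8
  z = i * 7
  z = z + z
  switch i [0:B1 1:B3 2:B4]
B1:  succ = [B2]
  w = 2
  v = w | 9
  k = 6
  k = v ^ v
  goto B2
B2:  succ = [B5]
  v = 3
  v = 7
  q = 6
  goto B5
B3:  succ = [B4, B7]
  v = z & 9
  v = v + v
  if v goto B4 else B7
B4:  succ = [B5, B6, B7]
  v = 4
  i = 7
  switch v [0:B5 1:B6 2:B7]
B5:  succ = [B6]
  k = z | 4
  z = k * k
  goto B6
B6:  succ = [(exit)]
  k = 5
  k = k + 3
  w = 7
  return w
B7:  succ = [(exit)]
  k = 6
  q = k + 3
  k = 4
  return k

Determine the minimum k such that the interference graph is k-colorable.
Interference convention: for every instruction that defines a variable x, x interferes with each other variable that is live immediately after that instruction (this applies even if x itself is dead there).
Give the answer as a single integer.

Answer: 3

Analysis:
Block summaries:
  B0 def {i,z} use ∅
  B1 def {k,v,w} use ∅
  B2 def {q,v} use ∅
  B3 def {v} use {z}
  B4 def {i,v} use ∅
  B5 def {k,z} use {z}
  B6 def {k,w} use ∅
  B7 def {k,q} use ∅

Liveness:
  B0 li=∅ lo={z}
  B1 li={z} lo={z}
  B2 li={z} lo={z}
  B3 li={z} lo={z}
  B4 li={z} lo={z}
  B5 li={z} lo=∅
  B6 li=∅ lo=∅
  B7 li=∅ lo=∅

Conflict graph:
  i: {v,z}
  k: {v,z}
  q: {z}
  v: {i,k,z}
  w: {z}
  z: {i,k,q,v,w}

Colouring:
  clique {i,v,z} ⇒ need ≥ 3
  assign i→c2 k→c2 q→c1 v→c1 w→c1 z→c0 — no edge inside a register ⇒ χ ≤ 3
  χ = 3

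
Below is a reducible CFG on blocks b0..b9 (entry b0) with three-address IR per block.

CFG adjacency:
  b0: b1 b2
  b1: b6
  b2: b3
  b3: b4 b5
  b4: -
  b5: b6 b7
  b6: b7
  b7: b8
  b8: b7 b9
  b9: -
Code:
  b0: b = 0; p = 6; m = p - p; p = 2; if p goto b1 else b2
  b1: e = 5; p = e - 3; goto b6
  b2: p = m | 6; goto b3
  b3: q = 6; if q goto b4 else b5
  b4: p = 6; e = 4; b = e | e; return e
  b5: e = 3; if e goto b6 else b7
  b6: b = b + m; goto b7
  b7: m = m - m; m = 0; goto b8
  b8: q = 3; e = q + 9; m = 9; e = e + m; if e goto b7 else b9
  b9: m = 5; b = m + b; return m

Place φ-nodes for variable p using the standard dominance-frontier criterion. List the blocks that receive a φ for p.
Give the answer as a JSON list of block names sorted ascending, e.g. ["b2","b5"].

idom tree: b1←b0 b2←b0 b3←b2 b4←b3 b5←b3 b6←b0 b7←b0 b8←b7 b9←b8
Dom∩ at merges:
  b6: preds {b1,b5}: {b0,b1} ∩ {b0,b2,b3,b5} = {b0}; idom=b0
  b7: preds {b5,b6,b8}: {b0,b2,b3,b5} ∩ {b0,b6} ∩ {b0,b7,b8} = {b0}; idom=b0

DF walk-up:
  join b6 pred b1: b1 stop@b0
  join b6 pred b5: b5→b3→b2 stop@b0
  join b7 pred b5: b5→b3→b2 stop@b0
  join b7 pred b6: b6 stop@b0
  join b7 pred b8: b8→b7 stop@b0
  b0: DF=∅
  b1: DF={b6}
  b2: DF={b6,b7}
  b3: DF={b6,b7}
  b4: DF=∅
  b5: DF={b6,b7}
  b6: DF={b7}
  b7: DF={b7}
  b8: DF={b7}
  b9: DF=∅

φ for p: defs {b0,b1,b2,b4}
  DF⁺ = {b6,b7}

Answer: ["b6", "b7"]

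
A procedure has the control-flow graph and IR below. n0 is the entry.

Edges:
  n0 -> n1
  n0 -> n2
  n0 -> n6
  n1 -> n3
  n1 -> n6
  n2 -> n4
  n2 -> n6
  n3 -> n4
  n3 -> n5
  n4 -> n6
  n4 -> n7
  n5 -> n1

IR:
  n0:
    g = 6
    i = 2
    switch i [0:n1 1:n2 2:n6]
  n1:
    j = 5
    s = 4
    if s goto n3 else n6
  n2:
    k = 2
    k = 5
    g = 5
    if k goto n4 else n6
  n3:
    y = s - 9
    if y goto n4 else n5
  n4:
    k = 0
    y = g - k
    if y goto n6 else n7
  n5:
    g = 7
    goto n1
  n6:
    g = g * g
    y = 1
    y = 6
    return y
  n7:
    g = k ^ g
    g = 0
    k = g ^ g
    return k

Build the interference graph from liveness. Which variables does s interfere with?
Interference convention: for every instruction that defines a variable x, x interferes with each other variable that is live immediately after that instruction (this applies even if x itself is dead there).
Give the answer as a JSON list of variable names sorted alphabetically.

Answer: ["g"]

Analysis:
Block summaries:
  n0: def={g,i} ue=∅
  n1: def={j,s} ue=∅
  n2: def={g,k} ue=∅
  n3: def={y} ue={s}
  n4: def={k,y} ue={g}
  n5: def={g} ue=∅
  n6: def={g,y} ue={g}
  n7: def={g,k} ue={g,k}

Backward fixpoint:
  live n0: ∅→{g}
  live n1: {g}→{g,s}
  live n2: ∅→{g}
  live n3: {g,s}→{g}
  live n4: {g}→{g,k}
  live n5: ∅→{g}
  live n6: {g}→∅
  live n7: {g,k}→∅

Conflict graph:
  g↔{i,j,k,s,y}
  i↔{g}
  j↔{g}
  k↔{g,y}
  s↔{g}
  y↔{g,k}

N(s) = ["g"]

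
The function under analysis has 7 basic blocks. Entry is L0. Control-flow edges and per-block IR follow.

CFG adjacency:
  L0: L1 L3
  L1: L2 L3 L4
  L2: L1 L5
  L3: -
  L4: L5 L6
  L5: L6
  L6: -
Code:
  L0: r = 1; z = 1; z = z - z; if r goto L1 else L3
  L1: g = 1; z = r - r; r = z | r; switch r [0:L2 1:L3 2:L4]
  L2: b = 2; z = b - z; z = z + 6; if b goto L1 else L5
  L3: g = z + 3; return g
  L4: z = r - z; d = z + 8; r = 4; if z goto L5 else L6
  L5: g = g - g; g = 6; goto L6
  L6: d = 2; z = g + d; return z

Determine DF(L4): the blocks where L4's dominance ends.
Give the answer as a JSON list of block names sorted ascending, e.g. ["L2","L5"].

idom tree: L1←L0 L2←L1 L3←L0 L4←L1 L5←L1 L6←L1
Join-block Dom:
  L1: preds {L0,L2}: {L0} ∩ {L0,L1,L2} = {L0}; idom=L0
  L3: preds {L0,L1}: {L0} ∩ {L0,L1} = {L0}; idom=L0
  L5: preds {L2,L4}: {L0,L1,L2} ∩ {L0,L1,L4} = {L0,L1}; idom=L1
  L6: preds {L4,L5}: {L0,L1,L4} ∩ {L0,L1,L5} = {L0,L1}; idom=L1

Frontier:
  join L1 pred L0: · stop@L0
  join L1 pred L2: L2→L1 stop@L0
  join L3 pred L0: · stop@L0
  join L3 pred L1: L1 stop@L0
  join L5 pred L2: L2 stop@L1
  join L5 pred L4: L4 stop@L1
  join L6 pred L4: L4 stop@L1
  join L6 pred L5: L5 stop@L1
  L0 → ∅
  L1 → {L1,L3}
  L2 → {L1,L5}
  L3 → ∅
  L4 → {L5,L6}
  L5 → {L6}
  L6 → ∅

DF(L4) = ["L5", "L6"]

Answer: ["L5", "L6"]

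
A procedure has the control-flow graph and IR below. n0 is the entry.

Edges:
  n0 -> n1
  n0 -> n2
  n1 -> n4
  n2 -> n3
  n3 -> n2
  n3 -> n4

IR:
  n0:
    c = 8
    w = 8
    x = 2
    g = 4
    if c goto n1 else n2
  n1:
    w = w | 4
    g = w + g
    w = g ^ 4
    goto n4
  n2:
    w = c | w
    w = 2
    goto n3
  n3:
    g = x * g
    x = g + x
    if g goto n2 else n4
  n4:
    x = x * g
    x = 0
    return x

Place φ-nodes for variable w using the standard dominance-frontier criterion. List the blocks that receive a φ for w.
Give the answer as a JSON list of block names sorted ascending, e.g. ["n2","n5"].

Answer: ["n2", "n4"]

Working:
idom tree: n1←n0 n2←n0 n3←n2 n4←n0
Dom∩ at merges:
  n2: preds {n0,n3}: {n0} ∩ {n0,n2,n3} = {n0}; idom=n0
  n4: preds {n1,n3}: {n0,n1} ∩ {n0,n2,n3} = {n0}; idom=n0

DF derivation:
  n2←n0: walk · to n0
  n2←n3: walk n3→n2 to n0
  n4←n1: walk n1 to n0
  n4←n3: walk n3→n2 to n0
  n0 → ∅
  n1 → {n4}
  n2 → {n2,n4}
  n3 → {n2,n4}
  n4 → ∅

φ for w: defs {n0,n1,n2}
  DF⁺ = {n2,n4}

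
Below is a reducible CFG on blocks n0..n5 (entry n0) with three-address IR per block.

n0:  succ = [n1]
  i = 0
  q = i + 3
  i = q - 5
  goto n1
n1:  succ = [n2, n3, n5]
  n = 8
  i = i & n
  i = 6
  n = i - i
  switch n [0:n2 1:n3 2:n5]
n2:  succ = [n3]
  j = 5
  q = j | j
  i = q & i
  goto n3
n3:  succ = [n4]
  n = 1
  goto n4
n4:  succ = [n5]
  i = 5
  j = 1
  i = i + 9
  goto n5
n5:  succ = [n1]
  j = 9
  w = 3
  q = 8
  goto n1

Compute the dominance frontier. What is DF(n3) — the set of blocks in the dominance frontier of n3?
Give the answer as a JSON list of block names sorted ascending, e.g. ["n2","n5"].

idom tree: n1←n0 n2←n1 n3←n1 n4←n3 n5←n1
Dom at joins:
  n1: preds {n0,n5}: {n0} ∩ {n0,n1,n5} = {n0}; idom=n0
  n3: preds {n1,n2}: {n0,n1} ∩ {n0,n1,n2} = {n0,n1}; idom=n1
  n5: preds {n1,n4}: {n0,n1} ∩ {n0,n1,n3,n4} = {n0,n1}; idom=n1

DF derivation:
  n1←n0: walk · to n0
  n1←n5: walk n5→n1 to n0
  n3←n1: walk · to n1
  n3←n2: walk n2 to n1
  n5←n1: walk · to n1
  n5←n4: walk n4→n3 to n1
  n0 → ∅
  n1 → {n1}
  n2 → {n3}
  n3 → {n5}
  n4 → {n5}
  n5 → {n1}

DF(n3) = ["n5"]

Answer: ["n5"]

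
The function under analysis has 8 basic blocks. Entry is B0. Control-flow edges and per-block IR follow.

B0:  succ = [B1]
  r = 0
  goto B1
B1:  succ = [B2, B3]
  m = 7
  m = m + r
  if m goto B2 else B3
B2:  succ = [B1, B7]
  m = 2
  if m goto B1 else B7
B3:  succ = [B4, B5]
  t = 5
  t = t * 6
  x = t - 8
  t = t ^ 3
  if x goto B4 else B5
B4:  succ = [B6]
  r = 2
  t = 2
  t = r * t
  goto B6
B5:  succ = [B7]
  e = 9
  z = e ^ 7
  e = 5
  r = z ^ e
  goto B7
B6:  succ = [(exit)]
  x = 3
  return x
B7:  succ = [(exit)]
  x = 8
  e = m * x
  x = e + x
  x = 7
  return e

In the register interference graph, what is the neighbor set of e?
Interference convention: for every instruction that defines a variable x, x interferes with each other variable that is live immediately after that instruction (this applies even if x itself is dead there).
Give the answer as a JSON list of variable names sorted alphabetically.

Block summaries:
  B0 def {r} use ∅
  B1 def {m} use {r}
  B2 def {m} use ∅
  B3 def {t,x} use ∅
  B4 def {r,t} use ∅
  B5 def {e,r,z} use ∅
  B6 def {x} use ∅
  B7 def {e,x} use {m}

Live sets:
  B0 li=∅ lo={r}
  B1 li={r} lo={m,r}
  B2 li={r} lo={m,r}
  B3 li={m} lo={m}
  B4 li=∅ lo=∅
  B5 li={m} lo={m}
  B6 li=∅ lo=∅
  B7 li={m} lo=∅

Conflict graph:
  e: {m,x,z}
  m: {e,r,t,x,z}
  r: {m,t}
  t: {m,r,x}
  x: {e,m,t}
  z: {e,m}

N(e) = ["m", "x", "z"]

Answer: ["m", "x", "z"]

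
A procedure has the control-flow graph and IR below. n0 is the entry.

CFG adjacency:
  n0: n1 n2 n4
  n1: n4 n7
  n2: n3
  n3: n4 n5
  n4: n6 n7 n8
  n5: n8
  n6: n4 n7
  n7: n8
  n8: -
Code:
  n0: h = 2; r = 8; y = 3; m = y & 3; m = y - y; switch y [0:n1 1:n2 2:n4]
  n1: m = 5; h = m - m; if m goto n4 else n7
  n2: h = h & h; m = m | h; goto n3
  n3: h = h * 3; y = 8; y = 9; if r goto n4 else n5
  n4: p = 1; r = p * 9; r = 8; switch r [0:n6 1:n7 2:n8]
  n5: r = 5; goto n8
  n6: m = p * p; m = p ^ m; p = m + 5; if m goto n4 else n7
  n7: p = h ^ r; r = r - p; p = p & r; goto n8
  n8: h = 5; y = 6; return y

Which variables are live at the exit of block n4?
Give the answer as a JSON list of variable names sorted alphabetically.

Per-block:
  n0: {h,m,r,y} / ∅
  n1: {h,m} / ∅
  n2: {h,m} / {h,m}
  n3: {h,y} / {h,r}
  n4: {p,r} / ∅
  n5: {r} / ∅
  n6: {m,p} / {p}
  n7: {p,r} / {h,r}
  n8: {h,y} / ∅

Live sets:
  n0 li=∅ lo={h,m,r}
  n1 li={r} lo={h,r}
  n2 li={h,m,r} lo={h,r}
  n3 li={h,r} lo={h}
  n4 li={h} lo={h,p,r}
  n5 li=∅ lo=∅
  n6 li={h,p,r} lo={h,r}
  n7 li={h,r} lo=∅
  n8 li=∅ lo=∅

live-out(n4) = ["h", "p", "r"]

Answer: ["h", "p", "r"]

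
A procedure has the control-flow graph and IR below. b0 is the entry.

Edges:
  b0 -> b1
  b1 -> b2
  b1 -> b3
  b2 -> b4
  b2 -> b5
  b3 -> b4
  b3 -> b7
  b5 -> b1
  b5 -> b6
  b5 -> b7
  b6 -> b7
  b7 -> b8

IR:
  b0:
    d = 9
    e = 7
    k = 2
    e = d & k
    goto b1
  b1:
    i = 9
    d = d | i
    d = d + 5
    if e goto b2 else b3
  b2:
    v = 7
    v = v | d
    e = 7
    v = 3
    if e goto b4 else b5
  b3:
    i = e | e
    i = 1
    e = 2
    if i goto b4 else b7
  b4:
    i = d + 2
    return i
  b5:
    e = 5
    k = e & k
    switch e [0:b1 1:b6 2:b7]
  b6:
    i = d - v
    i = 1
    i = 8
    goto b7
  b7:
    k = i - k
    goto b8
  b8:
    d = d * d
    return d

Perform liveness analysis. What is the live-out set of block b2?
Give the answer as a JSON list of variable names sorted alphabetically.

Answer: ["d", "i", "k", "v"]

Analysis:
Per-block:
  b0: def={d,e,k} ue=∅
  b1: def={d,i} ue={d,e}
  b2: def={e,v} ue={d}
  b3: def={e,i} ue={e}
  b4: def={i} ue={d}
  b5: def={e,k} ue={k}
  b6: def={i} ue={d,v}
  b7: def={k} ue={i,k}
  b8: def={d} ue={d}

Live sets:
  live b0: ∅→{d,e,k}
  live b1: {d,e,k}→{d,e,i,k}
  live b2: {d,i,k}→{d,i,k,v}
  live b3: {d,e,k}→{d,i,k}
  live b4: {d}→∅
  live b5: {d,i,k,v}→{d,e,i,k,v}
  live b6: {d,k,v}→{d,i,k}
  live b7: {d,i,k}→{d}
  live b8: {d}→∅

live-out(b2) = ["d", "i", "k", "v"]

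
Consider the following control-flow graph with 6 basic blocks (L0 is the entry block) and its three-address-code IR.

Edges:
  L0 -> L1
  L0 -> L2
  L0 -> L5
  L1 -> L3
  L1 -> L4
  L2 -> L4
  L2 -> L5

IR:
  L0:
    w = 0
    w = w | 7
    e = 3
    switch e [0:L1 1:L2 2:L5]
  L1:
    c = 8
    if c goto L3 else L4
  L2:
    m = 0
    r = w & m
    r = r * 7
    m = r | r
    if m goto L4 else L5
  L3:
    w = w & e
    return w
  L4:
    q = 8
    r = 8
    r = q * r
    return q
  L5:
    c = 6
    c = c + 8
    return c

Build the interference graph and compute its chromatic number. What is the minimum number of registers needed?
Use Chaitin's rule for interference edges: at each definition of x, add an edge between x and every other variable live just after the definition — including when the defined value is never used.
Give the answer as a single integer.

Answer: 3

Derivation:
Per-block:
  L0: {e,w} / ∅
  L1: {c} / ∅
  L2: {m,r} / {w}
  L3: {w} / {e,w}
  L4: {q,r} / ∅
  L5: {c} / ∅

Liveness:
  live L0: ∅→{e,w}
  live L1: {e,w}→{e,w}
  live L2: {w}→∅
  live L3: {e,w}→∅
  live L4: ∅→∅
  live L5: ∅→∅

Conflict graph:
  c↔{e,w}
  e↔{c,w}
  m↔{w}
  q↔{r}
  r↔{q}
  w↔{c,e,m}

Registers:
  {c,e,w} pairwise interfere (3-clique) ⇒ χ ≥ 3
  3-colouring: r0={q,w}  r1={c,m,r}  r2={e}
  χ = 3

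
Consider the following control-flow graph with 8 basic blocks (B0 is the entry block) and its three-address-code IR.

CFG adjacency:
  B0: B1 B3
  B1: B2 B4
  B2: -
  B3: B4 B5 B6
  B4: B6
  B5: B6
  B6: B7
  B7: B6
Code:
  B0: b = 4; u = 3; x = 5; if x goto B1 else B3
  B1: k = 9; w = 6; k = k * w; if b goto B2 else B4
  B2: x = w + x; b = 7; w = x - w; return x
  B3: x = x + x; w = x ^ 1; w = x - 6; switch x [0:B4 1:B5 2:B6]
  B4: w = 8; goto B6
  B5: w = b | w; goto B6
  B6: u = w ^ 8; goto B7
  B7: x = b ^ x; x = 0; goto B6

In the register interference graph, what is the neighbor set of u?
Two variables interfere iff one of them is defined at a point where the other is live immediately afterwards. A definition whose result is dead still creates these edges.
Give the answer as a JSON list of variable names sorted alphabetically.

Answer: ["b", "w", "x"]

Working:
Block summaries:
  B0: def={b,u,x} ue=∅
  B1: def={k,w} ue={b}
  B2: def={b,w,x} ue={w,x}
  B3: def={w,x} ue={x}
  B4: def={w} ue=∅
  B5: def={w} ue={b,w}
  B6: def={u} ue={w}
  B7: def={x} ue={b,x}

Liveness:
  B0: in=∅ out={b,x}
  B1: in={b,x} out={b,w,x}
  B2: in={w,x} out=∅
  B3: in={b,x} out={b,w,x}
  B4: in={b,x} out={b,w,x}
  B5: in={b,w,x} out={b,w,x}
  B6: in={b,w,x} out={b,w,x}
  B7: in={b,w,x} out={b,w,x}

Conflict graph:
  b↔{k,u,w,x}
  k↔{b,w,x}
  u↔{b,w,x}
  w↔{b,k,u,x}
  x↔{b,k,u,w}

N(u) = ["b", "w", "x"]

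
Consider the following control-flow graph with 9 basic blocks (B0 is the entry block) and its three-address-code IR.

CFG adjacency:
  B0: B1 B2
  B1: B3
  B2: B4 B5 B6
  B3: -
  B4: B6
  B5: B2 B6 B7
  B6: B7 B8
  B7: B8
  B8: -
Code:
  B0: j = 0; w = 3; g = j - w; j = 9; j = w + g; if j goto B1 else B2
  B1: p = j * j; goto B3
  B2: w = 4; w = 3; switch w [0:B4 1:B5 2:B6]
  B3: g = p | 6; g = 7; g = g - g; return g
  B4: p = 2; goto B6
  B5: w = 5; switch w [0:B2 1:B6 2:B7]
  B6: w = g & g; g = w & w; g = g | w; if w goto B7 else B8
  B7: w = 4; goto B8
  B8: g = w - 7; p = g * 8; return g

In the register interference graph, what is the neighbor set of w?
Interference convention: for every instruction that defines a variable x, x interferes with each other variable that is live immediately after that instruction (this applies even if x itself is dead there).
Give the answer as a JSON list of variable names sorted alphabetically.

Answer: ["g", "j"]

Working:
Per-block:
  B0: def={g,j,w} ue=∅
  B1: def={p} ue={j}
  B2: def={w} ue=∅
  B3: def={g} ue={p}
  B4: def={p} ue=∅
  B5: def={w} ue=∅
  B6: def={g,w} ue={g}
  B7: def={w} ue=∅
  B8: def={g,p} ue={w}

Backward fixpoint:
  B0 li=∅ lo={g,j}
  B1 li={j} lo={p}
  B2 li={g} lo={g}
  B3 li={p} lo=∅
  B4 li={g} lo={g}
  B5 li={g} lo={g}
  B6 li={g} lo={w}
  B7 li=∅ lo={w}
  B8 li={w} lo=∅

Conflict graph:
  g: {j,p,w}
  j: {g,w}
  p: {g}
  w: {g,j}

N(w) = ["g", "j"]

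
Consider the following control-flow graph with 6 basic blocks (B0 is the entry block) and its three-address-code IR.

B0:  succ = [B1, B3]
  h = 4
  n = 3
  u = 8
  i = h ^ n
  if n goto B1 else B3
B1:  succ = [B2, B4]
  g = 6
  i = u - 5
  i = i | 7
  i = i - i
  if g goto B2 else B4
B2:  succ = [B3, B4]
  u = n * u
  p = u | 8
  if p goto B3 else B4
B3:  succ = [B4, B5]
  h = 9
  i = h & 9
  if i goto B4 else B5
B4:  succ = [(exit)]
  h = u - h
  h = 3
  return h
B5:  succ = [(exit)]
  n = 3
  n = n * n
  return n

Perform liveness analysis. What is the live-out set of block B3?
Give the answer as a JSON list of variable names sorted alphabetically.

Per-block:
  B0: {h,i,n,u} / ∅
  B1: {g,i} / {u}
  B2: {p,u} / {n,u}
  B3: {h,i} / ∅
  B4: {h} / {h,u}
  B5: {n} / ∅

Live sets:
  live B0: ∅→{h,n,u}
  live B1: {h,n,u}→{h,n,u}
  live B2: {h,n,u}→{h,u}
  live B3: {u}→{h,u}
  live B4: {h,u}→∅
  live B5: ∅→∅

live-out(B3) = ["h", "u"]

Answer: ["h", "u"]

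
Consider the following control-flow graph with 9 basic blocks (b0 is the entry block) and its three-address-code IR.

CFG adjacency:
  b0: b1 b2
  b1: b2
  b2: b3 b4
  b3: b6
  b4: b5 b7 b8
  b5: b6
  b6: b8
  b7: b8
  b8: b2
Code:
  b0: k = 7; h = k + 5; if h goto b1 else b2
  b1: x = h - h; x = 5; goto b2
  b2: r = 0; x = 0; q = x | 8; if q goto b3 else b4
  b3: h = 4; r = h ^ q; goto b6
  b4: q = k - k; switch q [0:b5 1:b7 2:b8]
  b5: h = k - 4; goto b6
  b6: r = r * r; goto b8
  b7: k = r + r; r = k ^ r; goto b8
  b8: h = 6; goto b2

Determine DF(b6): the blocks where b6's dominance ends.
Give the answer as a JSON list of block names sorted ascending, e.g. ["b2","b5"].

Answer: ["b8"]

Derivation:
idom tree: b1←b0 b2←b0 b3←b2 b4←b2 b5←b4 b6←b2 b7←b4 b8←b2
Dom at joins:
  b2: preds {b0,b1,b8}: {b0} ∩ {b0,b1} ∩ {b0,b2,b8} = {b0}; idom=b0
  b6: preds {b3,b5}: {b0,b2,b3} ∩ {b0,b2,b4,b5} = {b0,b2}; idom=b2
  b8: preds {b4,b6,b7}: {b0,b2,b4} ∩ {b0,b2,b6} ∩ {b0,b2,b4,b7} = {b0,b2}; idom=b2

DF derivation:
  b2←b0: walk · to b0
  b2←b1: walk b1 to b0
  b2←b8: walk b8→b2 to b0
  b6←b3: walk b3 to b2
  b6←b5: walk b5→b4 to b2
  b8←b4: walk b4 to b2
  b8←b6: walk b6 to b2
  b8←b7: walk b7→b4 to b2
  DF(b0)=∅
  DF(b1)={b2}
  DF(b2)={b2}
  DF(b3)={b6}
  DF(b4)={b6,b8}
  DF(b5)={b6}
  DF(b6)={b8}
  DF(b7)={b8}
  DF(b8)={b2}

DF(b6) = ["b8"]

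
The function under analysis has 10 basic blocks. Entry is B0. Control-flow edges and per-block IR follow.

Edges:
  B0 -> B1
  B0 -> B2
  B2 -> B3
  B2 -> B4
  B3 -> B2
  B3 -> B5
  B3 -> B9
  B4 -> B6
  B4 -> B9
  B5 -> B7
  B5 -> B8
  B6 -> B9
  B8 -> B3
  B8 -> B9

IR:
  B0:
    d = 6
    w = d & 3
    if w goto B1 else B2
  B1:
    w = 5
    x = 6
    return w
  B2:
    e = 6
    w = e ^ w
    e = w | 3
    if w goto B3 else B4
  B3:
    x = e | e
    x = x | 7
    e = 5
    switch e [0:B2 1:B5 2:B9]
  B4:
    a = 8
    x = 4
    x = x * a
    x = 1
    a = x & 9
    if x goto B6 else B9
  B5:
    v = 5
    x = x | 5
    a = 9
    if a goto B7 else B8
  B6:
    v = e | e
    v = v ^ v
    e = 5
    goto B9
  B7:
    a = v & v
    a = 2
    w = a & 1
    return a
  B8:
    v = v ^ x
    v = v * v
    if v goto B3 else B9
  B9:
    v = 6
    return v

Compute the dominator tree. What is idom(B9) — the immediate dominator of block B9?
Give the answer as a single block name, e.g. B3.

Answer: B2

Working:
idom tree: B1←B0 B2←B0 B3←B2 B4←B2 B5←B3 B6←B4 B7←B5 B8←B5 B9←B2
Join-block Dom:
  B2: preds {B0,B3}: {B0} ∩ {B0,B2,B3} = {B0}; idom=B0
  B3: preds {B2,B8}: {B0,B2} ∩ {B0,B2,B3,B5,B8} = {B0,B2}; idom=B2
  B9: preds {B3,B4,B6,B8}: {B0,B2,B3} ∩ {B0,B2,B4} ∩ {B0,B2,B4,B6} ∩ {B0,B2,B3,B5,B8} = {B0,B2}; idom=B2

idom(B9) = B2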